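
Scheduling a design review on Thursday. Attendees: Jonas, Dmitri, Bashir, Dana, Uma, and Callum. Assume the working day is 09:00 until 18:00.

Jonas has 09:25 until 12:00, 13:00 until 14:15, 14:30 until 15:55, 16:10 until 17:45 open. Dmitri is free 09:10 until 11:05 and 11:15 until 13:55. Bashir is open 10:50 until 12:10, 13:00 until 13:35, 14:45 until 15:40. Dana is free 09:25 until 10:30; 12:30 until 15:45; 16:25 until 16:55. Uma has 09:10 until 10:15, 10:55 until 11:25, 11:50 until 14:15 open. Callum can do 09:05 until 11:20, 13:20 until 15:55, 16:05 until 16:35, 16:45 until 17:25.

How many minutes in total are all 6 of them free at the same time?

15

Jonas ∩ Dmitri: 09:25-11:05, 11:15-12:00, 13:00-13:55.
Jonas ∩ Dmitri ∩ Bashir: 10:50-11:05, 11:15-12:00, 13:00-13:35.
Jonas ∩ Dmitri ∩ Bashir ∩ Dana: 13:00-13:35.
Jonas ∩ Dmitri ∩ Bashir ∩ Dana ∩ Uma: 13:00-13:35.
Jonas ∩ Dmitri ∩ Bashir ∩ Dana ∩ Uma ∩ Callum: 13:20-13:35.
That's a single block of 15 minutes.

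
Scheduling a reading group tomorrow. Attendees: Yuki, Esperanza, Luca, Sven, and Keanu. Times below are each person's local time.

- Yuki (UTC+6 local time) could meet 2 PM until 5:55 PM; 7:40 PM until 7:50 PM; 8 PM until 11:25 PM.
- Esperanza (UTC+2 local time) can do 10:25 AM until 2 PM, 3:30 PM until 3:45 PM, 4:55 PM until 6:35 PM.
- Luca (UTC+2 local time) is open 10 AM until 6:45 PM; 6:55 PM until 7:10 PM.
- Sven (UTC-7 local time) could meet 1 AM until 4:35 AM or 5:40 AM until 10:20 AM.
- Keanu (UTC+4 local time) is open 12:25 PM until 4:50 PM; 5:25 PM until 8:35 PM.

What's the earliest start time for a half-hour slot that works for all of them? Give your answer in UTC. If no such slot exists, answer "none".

08:25

Yuki in UTC: 08:00-11:55, 13:40-13:50, 14:00-17:25 (subtract 6h to convert from UTC+6).
Esperanza in UTC: 08:25-12:00, 13:30-13:45, 14:55-16:35 (subtract 2h to convert from UTC+2).
Luca in UTC: 08:00-16:45, 16:55-17:10 (subtract 2h to convert from UTC+2).
Sven in UTC: 08:00-11:35, 12:40-17:20 (add 7h to convert from UTC-7).
Keanu in UTC: 08:25-12:50, 13:25-16:35 (subtract 4h to convert from UTC+4).
Yuki ∩ Esperanza: 08:25-11:55, 13:40-13:45, 14:55-16:35.
Yuki ∩ Esperanza ∩ Luca: 08:25-11:55, 13:40-13:45, 14:55-16:35.
Yuki ∩ Esperanza ∩ Luca ∩ Sven: 08:25-11:35, 13:40-13:45, 14:55-16:35.
Yuki ∩ Esperanza ∩ Luca ∩ Sven ∩ Keanu: 08:25-11:35, 13:40-13:45, 14:55-16:35.
The first common window of at least 30 minutes is 08:25-11:35, so the earliest start is 08:25.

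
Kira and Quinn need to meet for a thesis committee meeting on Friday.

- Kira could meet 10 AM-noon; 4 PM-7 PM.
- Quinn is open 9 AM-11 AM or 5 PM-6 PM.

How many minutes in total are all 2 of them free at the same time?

120

Kira ∩ Quinn: 10:00-11:00, 17:00-18:00.
So the common availability across everyone is 10:00-11:00, 17:00-18:00.
Summing the common windows: 60 + 60 = 120 minutes.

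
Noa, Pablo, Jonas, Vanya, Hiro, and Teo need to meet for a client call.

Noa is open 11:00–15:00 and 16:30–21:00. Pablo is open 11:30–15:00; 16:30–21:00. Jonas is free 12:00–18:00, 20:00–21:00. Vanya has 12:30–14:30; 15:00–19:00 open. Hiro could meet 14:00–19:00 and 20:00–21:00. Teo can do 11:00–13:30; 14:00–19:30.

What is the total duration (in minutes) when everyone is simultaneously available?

120

Noa ∩ Pablo: 11:30-15:00, 16:30-21:00.
Noa ∩ Pablo ∩ Jonas: 12:00-15:00, 16:30-18:00, 20:00-21:00.
Noa ∩ Pablo ∩ Jonas ∩ Vanya: 12:30-14:30, 16:30-18:00.
Noa ∩ Pablo ∩ Jonas ∩ Vanya ∩ Hiro: 14:00-14:30, 16:30-18:00.
Noa ∩ Pablo ∩ Jonas ∩ Vanya ∩ Hiro ∩ Teo: 14:00-14:30, 16:30-18:00.
Those are the intersection windows.
Summing the common windows: 30 + 90 = 120 minutes.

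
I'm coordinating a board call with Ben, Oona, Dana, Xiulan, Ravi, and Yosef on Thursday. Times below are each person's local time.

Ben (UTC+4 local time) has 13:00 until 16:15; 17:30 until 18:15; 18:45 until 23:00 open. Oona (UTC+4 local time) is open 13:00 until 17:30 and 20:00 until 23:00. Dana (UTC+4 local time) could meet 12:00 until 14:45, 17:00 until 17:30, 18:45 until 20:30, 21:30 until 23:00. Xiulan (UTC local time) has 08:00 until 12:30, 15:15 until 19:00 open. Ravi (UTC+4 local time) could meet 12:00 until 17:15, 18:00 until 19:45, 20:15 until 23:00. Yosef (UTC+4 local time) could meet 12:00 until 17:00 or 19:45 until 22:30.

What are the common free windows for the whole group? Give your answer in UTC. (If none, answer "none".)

Ben in UTC: 09:00-12:15, 13:30-14:15, 14:45-19:00 (subtract 4h to convert from UTC+4).
Oona in UTC: 09:00-13:30, 16:00-19:00 (subtract 4h to convert from UTC+4).
Dana in UTC: 08:00-10:45, 13:00-13:30, 14:45-16:30, 17:30-19:00 (subtract 4h to convert from UTC+4).
Xiulan in UTC: 08:00-12:30, 15:15-19:00.
Ravi in UTC: 08:00-13:15, 14:00-15:45, 16:15-19:00 (subtract 4h to convert from UTC+4).
Yosef in UTC: 08:00-13:00, 15:45-18:30 (subtract 4h to convert from UTC+4).
Ben ∩ Oona: 09:00-12:15, 16:00-19:00.
Ben ∩ Oona ∩ Dana: 09:00-10:45, 16:00-16:30, 17:30-19:00.
Ben ∩ Oona ∩ Dana ∩ Xiulan: 09:00-10:45, 16:00-16:30, 17:30-19:00.
Ben ∩ Oona ∩ Dana ∩ Xiulan ∩ Ravi: 09:00-10:45, 16:15-16:30, 17:30-19:00.
Ben ∩ Oona ∩ Dana ∩ Xiulan ∩ Ravi ∩ Yosef: 09:00-10:45, 16:15-16:30, 17:30-18:30.
So the common availability across everyone is 09:00-10:45, 16:15-16:30, 17:30-18:30.

09:00-10:45, 16:15-16:30, 17:30-18:30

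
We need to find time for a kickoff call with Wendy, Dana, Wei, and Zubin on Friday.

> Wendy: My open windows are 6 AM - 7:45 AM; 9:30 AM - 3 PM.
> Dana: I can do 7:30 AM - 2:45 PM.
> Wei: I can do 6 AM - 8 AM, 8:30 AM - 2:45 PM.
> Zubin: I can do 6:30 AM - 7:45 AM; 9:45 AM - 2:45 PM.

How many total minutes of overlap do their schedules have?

Wendy ∩ Dana: 07:30-07:45, 09:30-14:45.
Wendy ∩ Dana ∩ Wei: 07:30-07:45, 09:30-14:45.
Wendy ∩ Dana ∩ Wei ∩ Zubin: 07:30-07:45, 09:45-14:45.
Summing the common windows: 15 + 300 = 315 minutes.

315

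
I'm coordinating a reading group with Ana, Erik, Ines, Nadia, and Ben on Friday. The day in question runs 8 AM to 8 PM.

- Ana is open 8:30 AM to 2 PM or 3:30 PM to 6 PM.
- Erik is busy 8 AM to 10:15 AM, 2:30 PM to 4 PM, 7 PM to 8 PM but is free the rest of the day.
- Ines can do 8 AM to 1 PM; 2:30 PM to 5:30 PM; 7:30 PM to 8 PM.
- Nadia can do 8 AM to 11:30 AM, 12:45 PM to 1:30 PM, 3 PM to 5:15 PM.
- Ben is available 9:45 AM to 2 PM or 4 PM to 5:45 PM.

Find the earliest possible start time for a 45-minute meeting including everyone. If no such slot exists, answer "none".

Ana free: 08:30-14:00, 15:30-18:00.
Erik free: 10:15-14:30, 16:00-19:00 (invert busy blocks within the working day).
Ines free: 08:00-13:00, 14:30-17:30, 19:30-20:00.
Nadia free: 08:00-11:30, 12:45-13:30, 15:00-17:15.
Ben free: 09:45-14:00, 16:00-17:45.
Ana ∩ Erik: 10:15-14:00, 16:00-18:00.
Ana ∩ Erik ∩ Ines: 10:15-13:00, 16:00-17:30.
Ana ∩ Erik ∩ Ines ∩ Nadia: 10:15-11:30, 12:45-13:00, 16:00-17:15.
Ana ∩ Erik ∩ Ines ∩ Nadia ∩ Ben: 10:15-11:30, 12:45-13:00, 16:00-17:15.
The first common window of at least 45 minutes is 10:15-11:30, so the earliest start is 10:15.

10:15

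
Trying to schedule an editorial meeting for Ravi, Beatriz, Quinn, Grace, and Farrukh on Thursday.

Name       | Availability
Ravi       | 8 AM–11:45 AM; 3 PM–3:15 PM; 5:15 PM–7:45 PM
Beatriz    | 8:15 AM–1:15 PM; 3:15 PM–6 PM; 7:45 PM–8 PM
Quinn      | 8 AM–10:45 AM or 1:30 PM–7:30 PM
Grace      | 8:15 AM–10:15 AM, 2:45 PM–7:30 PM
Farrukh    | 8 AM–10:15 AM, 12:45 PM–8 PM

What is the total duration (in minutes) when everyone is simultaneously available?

165

Ravi ∩ Beatriz: 08:15-11:45, 17:15-18:00.
Ravi ∩ Beatriz ∩ Quinn: 08:15-10:45, 17:15-18:00.
Ravi ∩ Beatriz ∩ Quinn ∩ Grace: 08:15-10:15, 17:15-18:00.
Ravi ∩ Beatriz ∩ Quinn ∩ Grace ∩ Farrukh: 08:15-10:15, 17:15-18:00.
Summing the common windows: 120 + 45 = 165 minutes.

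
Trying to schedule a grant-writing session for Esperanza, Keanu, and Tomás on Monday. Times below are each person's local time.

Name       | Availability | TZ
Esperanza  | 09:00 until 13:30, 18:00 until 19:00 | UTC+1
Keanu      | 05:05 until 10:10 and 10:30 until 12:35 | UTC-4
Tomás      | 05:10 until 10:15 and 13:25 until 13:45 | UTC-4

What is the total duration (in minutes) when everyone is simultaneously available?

Esperanza in UTC: 08:00-12:30, 17:00-18:00 (subtract 1h to convert from UTC+1).
Keanu in UTC: 09:05-14:10, 14:30-16:35 (add 4h to convert from UTC-4).
Tomás in UTC: 09:10-14:15, 17:25-17:45 (add 4h to convert from UTC-4).
Esperanza ∩ Keanu: 09:05-12:30.
Esperanza ∩ Keanu ∩ Tomás: 09:10-12:30.
So the common availability across everyone is 09:10-12:30.
That's a single block of 200 minutes.

200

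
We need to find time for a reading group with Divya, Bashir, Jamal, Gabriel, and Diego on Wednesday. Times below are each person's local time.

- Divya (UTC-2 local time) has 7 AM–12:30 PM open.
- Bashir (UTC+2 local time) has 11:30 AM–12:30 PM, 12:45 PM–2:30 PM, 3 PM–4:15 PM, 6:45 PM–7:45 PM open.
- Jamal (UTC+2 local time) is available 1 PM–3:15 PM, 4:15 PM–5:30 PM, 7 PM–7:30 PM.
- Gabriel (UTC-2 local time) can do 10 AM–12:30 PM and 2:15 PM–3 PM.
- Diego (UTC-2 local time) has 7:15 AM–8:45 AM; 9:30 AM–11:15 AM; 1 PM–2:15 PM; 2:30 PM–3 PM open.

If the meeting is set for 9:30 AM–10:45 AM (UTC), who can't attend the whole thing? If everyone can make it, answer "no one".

Divya in UTC: 09:00-14:30 (add 2h to convert from UTC-2).
Bashir in UTC: 09:30-10:30, 10:45-12:30, 13:00-14:15, 16:45-17:45 (subtract 2h to convert from UTC+2).
Jamal in UTC: 11:00-13:15, 14:15-15:30, 17:00-17:30 (subtract 2h to convert from UTC+2).
Gabriel in UTC: 12:00-14:30, 16:15-17:00 (add 2h to convert from UTC-2).
Diego in UTC: 09:15-10:45, 11:30-13:15, 15:00-16:15, 16:30-17:00 (add 2h to convert from UTC-2).
Divya: free for 09:30-10:45. Bashir: not fully free for 09:30-10:45. Jamal: not fully free for 09:30-10:45. Gabriel: not fully free for 09:30-10:45. Diego: free for 09:30-10:45.

Bashir, Gabriel, Jamal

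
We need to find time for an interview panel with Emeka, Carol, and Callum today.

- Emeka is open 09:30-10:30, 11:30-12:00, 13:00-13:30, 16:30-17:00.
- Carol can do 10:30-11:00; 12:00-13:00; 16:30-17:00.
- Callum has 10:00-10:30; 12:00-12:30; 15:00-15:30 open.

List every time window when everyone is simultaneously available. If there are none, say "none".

Emeka ∩ Carol: 16:30-17:00.
Emeka ∩ Carol ∩ Callum: ∅.
There is no time when everyone is free.

none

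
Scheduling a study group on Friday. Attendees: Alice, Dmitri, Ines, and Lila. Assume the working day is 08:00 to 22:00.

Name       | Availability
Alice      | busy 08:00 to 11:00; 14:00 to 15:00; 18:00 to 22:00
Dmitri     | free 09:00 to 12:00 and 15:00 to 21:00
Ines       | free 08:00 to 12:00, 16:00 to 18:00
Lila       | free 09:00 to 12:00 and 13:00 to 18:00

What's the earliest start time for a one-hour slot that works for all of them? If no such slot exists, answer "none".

11:00

Alice free: 11:00-14:00, 15:00-18:00 (invert busy blocks within the working day).
Dmitri free: 09:00-12:00, 15:00-21:00.
Ines free: 08:00-12:00, 16:00-18:00.
Lila free: 09:00-12:00, 13:00-18:00.
Alice ∩ Dmitri: 11:00-12:00, 15:00-18:00.
Alice ∩ Dmitri ∩ Ines: 11:00-12:00, 16:00-18:00.
Alice ∩ Dmitri ∩ Ines ∩ Lila: 11:00-12:00, 16:00-18:00.
So the common availability across everyone is 11:00-12:00, 16:00-18:00.
The first common window of at least 60 minutes is 11:00-12:00, so the earliest start is 11:00.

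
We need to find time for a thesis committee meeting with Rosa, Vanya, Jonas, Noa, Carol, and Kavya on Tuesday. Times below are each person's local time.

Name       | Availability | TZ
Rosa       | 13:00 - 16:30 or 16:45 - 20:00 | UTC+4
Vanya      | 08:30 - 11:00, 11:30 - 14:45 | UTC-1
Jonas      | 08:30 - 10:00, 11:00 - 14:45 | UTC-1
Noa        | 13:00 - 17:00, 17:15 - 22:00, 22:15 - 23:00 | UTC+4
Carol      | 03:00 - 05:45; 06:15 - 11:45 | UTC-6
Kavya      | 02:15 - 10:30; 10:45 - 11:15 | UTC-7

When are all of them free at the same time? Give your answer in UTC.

Rosa in UTC: 09:00-12:30, 12:45-16:00 (subtract 4h to convert from UTC+4).
Vanya in UTC: 09:30-12:00, 12:30-15:45 (add 1h to convert from UTC-1).
Jonas in UTC: 09:30-11:00, 12:00-15:45 (add 1h to convert from UTC-1).
Noa in UTC: 09:00-13:00, 13:15-18:00, 18:15-19:00 (subtract 4h to convert from UTC+4).
Carol in UTC: 09:00-11:45, 12:15-17:45 (add 6h to convert from UTC-6).
Kavya in UTC: 09:15-17:30, 17:45-18:15 (add 7h to convert from UTC-7).
Rosa ∩ Vanya: 09:30-12:00, 12:45-15:45.
Rosa ∩ Vanya ∩ Jonas: 09:30-11:00, 12:45-15:45.
Rosa ∩ Vanya ∩ Jonas ∩ Noa: 09:30-11:00, 12:45-13:00, 13:15-15:45.
Rosa ∩ Vanya ∩ Jonas ∩ Noa ∩ Carol: 09:30-11:00, 12:45-13:00, 13:15-15:45.
Rosa ∩ Vanya ∩ Jonas ∩ Noa ∩ Carol ∩ Kavya: 09:30-11:00, 12:45-13:00, 13:15-15:45.

09:30-11:00, 12:45-13:00, 13:15-15:45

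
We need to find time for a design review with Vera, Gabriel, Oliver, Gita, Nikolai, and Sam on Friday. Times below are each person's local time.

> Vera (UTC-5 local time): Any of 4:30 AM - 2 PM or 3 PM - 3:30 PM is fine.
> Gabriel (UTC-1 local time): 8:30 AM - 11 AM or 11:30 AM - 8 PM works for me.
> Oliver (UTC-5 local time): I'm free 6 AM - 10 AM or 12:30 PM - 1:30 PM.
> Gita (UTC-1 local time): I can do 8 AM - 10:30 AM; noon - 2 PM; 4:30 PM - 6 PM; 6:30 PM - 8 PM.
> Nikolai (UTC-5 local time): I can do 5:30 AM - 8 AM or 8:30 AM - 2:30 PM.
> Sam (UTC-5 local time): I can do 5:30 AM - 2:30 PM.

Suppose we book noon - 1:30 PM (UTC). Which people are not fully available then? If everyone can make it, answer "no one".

Gabriel, Gita, Nikolai

Vera in UTC: 09:30-19:00, 20:00-20:30 (add 5h to convert from UTC-5).
Gabriel in UTC: 09:30-12:00, 12:30-21:00 (add 1h to convert from UTC-1).
Oliver in UTC: 11:00-15:00, 17:30-18:30 (add 5h to convert from UTC-5).
Gita in UTC: 09:00-11:30, 13:00-15:00, 17:30-19:00, 19:30-21:00 (add 1h to convert from UTC-1).
Nikolai in UTC: 10:30-13:00, 13:30-19:30 (add 5h to convert from UTC-5).
Sam in UTC: 10:30-19:30 (add 5h to convert from UTC-5).
Vera: free for 12:00-13:30. Gabriel: not fully free for 12:00-13:30. Oliver: free for 12:00-13:30. Gita: not fully free for 12:00-13:30. Nikolai: not fully free for 12:00-13:30. Sam: free for 12:00-13:30.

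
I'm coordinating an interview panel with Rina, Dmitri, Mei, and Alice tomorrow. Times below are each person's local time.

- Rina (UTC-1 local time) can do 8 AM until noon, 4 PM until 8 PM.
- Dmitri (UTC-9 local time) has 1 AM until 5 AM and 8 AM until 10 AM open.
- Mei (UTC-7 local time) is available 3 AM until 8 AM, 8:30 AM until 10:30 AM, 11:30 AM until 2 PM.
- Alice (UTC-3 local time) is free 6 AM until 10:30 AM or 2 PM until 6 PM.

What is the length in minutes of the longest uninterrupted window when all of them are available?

180

Rina in UTC: 09:00-13:00, 17:00-21:00 (add 1h to convert from UTC-1).
Dmitri in UTC: 10:00-14:00, 17:00-19:00 (add 9h to convert from UTC-9).
Mei in UTC: 10:00-15:00, 15:30-17:30, 18:30-21:00 (add 7h to convert from UTC-7).
Alice in UTC: 09:00-13:30, 17:00-21:00 (add 3h to convert from UTC-3).
Rina ∩ Dmitri: 10:00-13:00, 17:00-19:00.
Rina ∩ Dmitri ∩ Mei: 10:00-13:00, 17:00-17:30, 18:30-19:00.
Rina ∩ Dmitri ∩ Mei ∩ Alice: 10:00-13:00, 17:00-17:30, 18:30-19:00.
So the common availability across everyone is 10:00-13:00, 17:00-17:30, 18:30-19:00.
The longest is 10:00-13:00 at 180 minutes.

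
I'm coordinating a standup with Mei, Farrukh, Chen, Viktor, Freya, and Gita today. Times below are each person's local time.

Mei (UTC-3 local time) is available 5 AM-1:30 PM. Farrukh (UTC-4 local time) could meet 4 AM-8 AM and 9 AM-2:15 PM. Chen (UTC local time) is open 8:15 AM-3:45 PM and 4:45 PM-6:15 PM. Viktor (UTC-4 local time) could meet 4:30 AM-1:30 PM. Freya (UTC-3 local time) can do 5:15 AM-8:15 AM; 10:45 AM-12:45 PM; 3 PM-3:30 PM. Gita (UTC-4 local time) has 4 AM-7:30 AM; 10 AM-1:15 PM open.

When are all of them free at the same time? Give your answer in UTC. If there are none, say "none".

08:30-11:15, 14:00-15:45

Mei in UTC: 08:00-16:30 (add 3h to convert from UTC-3).
Farrukh in UTC: 08:00-12:00, 13:00-18:15 (add 4h to convert from UTC-4).
Chen in UTC: 08:15-15:45, 16:45-18:15.
Viktor in UTC: 08:30-17:30 (add 4h to convert from UTC-4).
Freya in UTC: 08:15-11:15, 13:45-15:45, 18:00-18:30 (add 3h to convert from UTC-3).
Gita in UTC: 08:00-11:30, 14:00-17:15 (add 4h to convert from UTC-4).
Mei ∩ Farrukh: 08:00-12:00, 13:00-16:30.
Mei ∩ Farrukh ∩ Chen: 08:15-12:00, 13:00-15:45.
Mei ∩ Farrukh ∩ Chen ∩ Viktor: 08:30-12:00, 13:00-15:45.
Mei ∩ Farrukh ∩ Chen ∩ Viktor ∩ Freya: 08:30-11:15, 13:45-15:45.
Mei ∩ Farrukh ∩ Chen ∩ Viktor ∩ Freya ∩ Gita: 08:30-11:15, 14:00-15:45.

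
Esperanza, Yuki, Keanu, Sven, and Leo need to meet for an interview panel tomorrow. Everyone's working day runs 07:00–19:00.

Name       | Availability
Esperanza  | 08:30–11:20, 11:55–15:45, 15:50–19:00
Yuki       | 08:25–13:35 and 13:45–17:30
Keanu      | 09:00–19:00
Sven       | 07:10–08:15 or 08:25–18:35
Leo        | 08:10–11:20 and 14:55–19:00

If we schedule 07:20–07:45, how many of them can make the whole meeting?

Sven can make the full 07:20-07:45 slot — that's 1.

1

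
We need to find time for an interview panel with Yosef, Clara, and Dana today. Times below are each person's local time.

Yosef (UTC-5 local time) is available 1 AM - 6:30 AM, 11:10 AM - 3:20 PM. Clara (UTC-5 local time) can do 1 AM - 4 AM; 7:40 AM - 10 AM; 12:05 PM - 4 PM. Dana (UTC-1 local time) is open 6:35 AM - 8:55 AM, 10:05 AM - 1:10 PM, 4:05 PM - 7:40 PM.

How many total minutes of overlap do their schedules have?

Yosef in UTC: 06:00-11:30, 16:10-20:20 (add 5h to convert from UTC-5).
Clara in UTC: 06:00-09:00, 12:40-15:00, 17:05-21:00 (add 5h to convert from UTC-5).
Dana in UTC: 07:35-09:55, 11:05-14:10, 17:05-20:40 (add 1h to convert from UTC-1).
Yosef ∩ Clara: 06:00-09:00, 17:05-20:20.
Yosef ∩ Clara ∩ Dana: 07:35-09:00, 17:05-20:20.
Those are the intersection windows.
Summing the common windows: 85 + 195 = 280 minutes.

280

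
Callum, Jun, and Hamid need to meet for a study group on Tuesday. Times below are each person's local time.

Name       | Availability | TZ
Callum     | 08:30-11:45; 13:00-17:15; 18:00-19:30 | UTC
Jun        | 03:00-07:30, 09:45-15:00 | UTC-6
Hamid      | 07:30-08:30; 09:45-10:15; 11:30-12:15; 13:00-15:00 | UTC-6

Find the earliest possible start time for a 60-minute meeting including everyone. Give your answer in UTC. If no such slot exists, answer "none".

Callum in UTC: 08:30-11:45, 13:00-17:15, 18:00-19:30.
Jun in UTC: 09:00-13:30, 15:45-21:00 (add 6h to convert from UTC-6).
Hamid in UTC: 13:30-14:30, 15:45-16:15, 17:30-18:15, 19:00-21:00 (add 6h to convert from UTC-6).
Callum ∩ Jun: 09:00-11:45, 13:00-13:30, 15:45-17:15, 18:00-19:30.
Callum ∩ Jun ∩ Hamid: 15:45-16:15, 18:00-18:15, 19:00-19:30.
So the common availability across everyone is 15:45-16:15, 18:00-18:15, 19:00-19:30.
No common window is at least 60 minutes long.

none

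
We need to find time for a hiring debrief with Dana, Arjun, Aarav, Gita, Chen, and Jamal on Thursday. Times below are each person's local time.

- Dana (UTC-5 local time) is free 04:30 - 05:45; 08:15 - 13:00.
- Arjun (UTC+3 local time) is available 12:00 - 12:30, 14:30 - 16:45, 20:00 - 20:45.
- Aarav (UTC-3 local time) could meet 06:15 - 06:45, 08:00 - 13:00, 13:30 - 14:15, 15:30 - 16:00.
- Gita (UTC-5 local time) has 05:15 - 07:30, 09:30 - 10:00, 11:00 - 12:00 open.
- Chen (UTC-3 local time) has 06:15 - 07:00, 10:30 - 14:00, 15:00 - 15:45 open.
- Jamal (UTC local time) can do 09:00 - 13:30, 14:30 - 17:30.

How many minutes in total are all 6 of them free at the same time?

0

Dana in UTC: 09:30-10:45, 13:15-18:00 (add 5h to convert from UTC-5).
Arjun in UTC: 09:00-09:30, 11:30-13:45, 17:00-17:45 (subtract 3h to convert from UTC+3).
Aarav in UTC: 09:15-09:45, 11:00-16:00, 16:30-17:15, 18:30-19:00 (add 3h to convert from UTC-3).
Gita in UTC: 10:15-12:30, 14:30-15:00, 16:00-17:00 (add 5h to convert from UTC-5).
Chen in UTC: 09:15-10:00, 13:30-17:00, 18:00-18:45 (add 3h to convert from UTC-3).
Jamal in UTC: 09:00-13:30, 14:30-17:30.
Dana ∩ Arjun: 13:15-13:45, 17:00-17:45.
Dana ∩ Arjun ∩ Aarav: 13:15-13:45, 17:00-17:15.
Dana ∩ Arjun ∩ Aarav ∩ Gita: ∅.
Dana ∩ Arjun ∩ Aarav ∩ Gita ∩ Chen: ∅.
Dana ∩ Arjun ∩ Aarav ∩ Gita ∩ Chen ∩ Jamal: ∅.
There is no time when everyone is free.
There is no common window, so the total is 0 minutes.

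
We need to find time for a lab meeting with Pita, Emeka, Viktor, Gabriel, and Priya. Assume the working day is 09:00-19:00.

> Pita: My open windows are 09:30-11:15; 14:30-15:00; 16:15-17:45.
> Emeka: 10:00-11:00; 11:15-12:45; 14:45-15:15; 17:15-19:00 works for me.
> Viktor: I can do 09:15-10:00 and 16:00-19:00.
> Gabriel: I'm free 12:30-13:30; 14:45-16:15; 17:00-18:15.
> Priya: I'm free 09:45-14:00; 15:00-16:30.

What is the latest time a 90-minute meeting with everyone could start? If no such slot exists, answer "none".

none

Pita ∩ Emeka: 10:00-11:00, 14:45-15:00, 17:15-17:45.
Pita ∩ Emeka ∩ Viktor: 17:15-17:45.
Pita ∩ Emeka ∩ Viktor ∩ Gabriel: 17:15-17:45.
Pita ∩ Emeka ∩ Viktor ∩ Gabriel ∩ Priya: ∅.
There is no time when everyone is free.
No common window is at least 90 minutes long.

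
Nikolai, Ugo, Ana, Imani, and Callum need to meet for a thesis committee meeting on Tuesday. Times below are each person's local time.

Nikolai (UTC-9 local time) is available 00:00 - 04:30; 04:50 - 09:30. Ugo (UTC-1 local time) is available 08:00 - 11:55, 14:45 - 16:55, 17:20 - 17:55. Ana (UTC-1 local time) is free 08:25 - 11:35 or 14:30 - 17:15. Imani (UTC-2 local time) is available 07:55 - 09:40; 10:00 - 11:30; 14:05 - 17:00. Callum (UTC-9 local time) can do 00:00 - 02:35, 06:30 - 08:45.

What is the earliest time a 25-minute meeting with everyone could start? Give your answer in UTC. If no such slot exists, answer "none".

09:55

Nikolai in UTC: 09:00-13:30, 13:50-18:30 (add 9h to convert from UTC-9).
Ugo in UTC: 09:00-12:55, 15:45-17:55, 18:20-18:55 (add 1h to convert from UTC-1).
Ana in UTC: 09:25-12:35, 15:30-18:15 (add 1h to convert from UTC-1).
Imani in UTC: 09:55-11:40, 12:00-13:30, 16:05-19:00 (add 2h to convert from UTC-2).
Callum in UTC: 09:00-11:35, 15:30-17:45 (add 9h to convert from UTC-9).
Nikolai ∩ Ugo: 09:00-12:55, 15:45-17:55, 18:20-18:30.
Nikolai ∩ Ugo ∩ Ana: 09:25-12:35, 15:45-17:55.
Nikolai ∩ Ugo ∩ Ana ∩ Imani: 09:55-11:40, 12:00-12:35, 16:05-17:55.
Nikolai ∩ Ugo ∩ Ana ∩ Imani ∩ Callum: 09:55-11:35, 16:05-17:45.
The first common window of at least 25 minutes is 09:55-11:35, so the earliest start is 09:55.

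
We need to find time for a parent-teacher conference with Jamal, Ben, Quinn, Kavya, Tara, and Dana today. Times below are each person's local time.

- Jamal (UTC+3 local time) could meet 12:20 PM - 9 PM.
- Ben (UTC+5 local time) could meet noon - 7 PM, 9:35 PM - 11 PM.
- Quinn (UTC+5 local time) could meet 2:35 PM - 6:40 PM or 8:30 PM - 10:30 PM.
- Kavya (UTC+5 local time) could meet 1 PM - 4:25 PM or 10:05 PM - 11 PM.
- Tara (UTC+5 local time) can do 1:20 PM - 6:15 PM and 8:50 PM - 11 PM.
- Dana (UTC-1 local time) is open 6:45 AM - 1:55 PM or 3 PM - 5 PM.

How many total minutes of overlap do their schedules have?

135

Jamal in UTC: 09:20-18:00 (subtract 3h to convert from UTC+3).
Ben in UTC: 07:00-14:00, 16:35-18:00 (subtract 5h to convert from UTC+5).
Quinn in UTC: 09:35-13:40, 15:30-17:30 (subtract 5h to convert from UTC+5).
Kavya in UTC: 08:00-11:25, 17:05-18:00 (subtract 5h to convert from UTC+5).
Tara in UTC: 08:20-13:15, 15:50-18:00 (subtract 5h to convert from UTC+5).
Dana in UTC: 07:45-14:55, 16:00-18:00 (add 1h to convert from UTC-1).
Jamal ∩ Ben: 09:20-14:00, 16:35-18:00.
Jamal ∩ Ben ∩ Quinn: 09:35-13:40, 16:35-17:30.
Jamal ∩ Ben ∩ Quinn ∩ Kavya: 09:35-11:25, 17:05-17:30.
Jamal ∩ Ben ∩ Quinn ∩ Kavya ∩ Tara: 09:35-11:25, 17:05-17:30.
Jamal ∩ Ben ∩ Quinn ∩ Kavya ∩ Tara ∩ Dana: 09:35-11:25, 17:05-17:30.
Summing the common windows: 110 + 25 = 135 minutes.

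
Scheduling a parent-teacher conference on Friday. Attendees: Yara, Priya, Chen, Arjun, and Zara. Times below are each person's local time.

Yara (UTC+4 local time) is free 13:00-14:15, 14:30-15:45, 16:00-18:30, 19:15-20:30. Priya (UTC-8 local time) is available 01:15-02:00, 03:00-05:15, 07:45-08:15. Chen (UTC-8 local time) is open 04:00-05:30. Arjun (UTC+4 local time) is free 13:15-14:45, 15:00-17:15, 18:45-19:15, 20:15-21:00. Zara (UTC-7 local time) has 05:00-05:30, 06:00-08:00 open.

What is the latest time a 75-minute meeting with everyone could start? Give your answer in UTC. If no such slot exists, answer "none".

Yara in UTC: 09:00-10:15, 10:30-11:45, 12:00-14:30, 15:15-16:30 (subtract 4h to convert from UTC+4).
Priya in UTC: 09:15-10:00, 11:00-13:15, 15:45-16:15 (add 8h to convert from UTC-8).
Chen in UTC: 12:00-13:30 (add 8h to convert from UTC-8).
Arjun in UTC: 09:15-10:45, 11:00-13:15, 14:45-15:15, 16:15-17:00 (subtract 4h to convert from UTC+4).
Zara in UTC: 12:00-12:30, 13:00-15:00 (add 7h to convert from UTC-7).
Yara ∩ Priya: 09:15-10:00, 11:00-11:45, 12:00-13:15, 15:45-16:15.
Yara ∩ Priya ∩ Chen: 12:00-13:15.
Yara ∩ Priya ∩ Chen ∩ Arjun: 12:00-13:15.
Yara ∩ Priya ∩ Chen ∩ Arjun ∩ Zara: 12:00-12:30, 13:00-13:15.
Those are the intersection windows.
No common window is at least 75 minutes long.

none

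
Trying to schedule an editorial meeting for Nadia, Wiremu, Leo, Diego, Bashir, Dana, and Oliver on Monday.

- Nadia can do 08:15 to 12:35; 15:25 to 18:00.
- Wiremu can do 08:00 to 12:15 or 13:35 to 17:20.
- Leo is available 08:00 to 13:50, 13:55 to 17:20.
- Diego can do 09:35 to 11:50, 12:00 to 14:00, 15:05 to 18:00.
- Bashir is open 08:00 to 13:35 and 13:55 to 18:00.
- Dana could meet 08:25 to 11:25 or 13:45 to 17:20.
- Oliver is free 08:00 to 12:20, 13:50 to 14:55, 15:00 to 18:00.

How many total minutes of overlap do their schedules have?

225

Nadia ∩ Wiremu: 08:15-12:15, 15:25-17:20.
Nadia ∩ Wiremu ∩ Leo: 08:15-12:15, 15:25-17:20.
Nadia ∩ Wiremu ∩ Leo ∩ Diego: 09:35-11:50, 12:00-12:15, 15:25-17:20.
Nadia ∩ Wiremu ∩ Leo ∩ Diego ∩ Bashir: 09:35-11:50, 12:00-12:15, 15:25-17:20.
Nadia ∩ Wiremu ∩ Leo ∩ Diego ∩ Bashir ∩ Dana: 09:35-11:25, 15:25-17:20.
Nadia ∩ Wiremu ∩ Leo ∩ Diego ∩ Bashir ∩ Dana ∩ Oliver: 09:35-11:25, 15:25-17:20.
So the common availability across everyone is 09:35-11:25, 15:25-17:20.
Summing the common windows: 110 + 115 = 225 minutes.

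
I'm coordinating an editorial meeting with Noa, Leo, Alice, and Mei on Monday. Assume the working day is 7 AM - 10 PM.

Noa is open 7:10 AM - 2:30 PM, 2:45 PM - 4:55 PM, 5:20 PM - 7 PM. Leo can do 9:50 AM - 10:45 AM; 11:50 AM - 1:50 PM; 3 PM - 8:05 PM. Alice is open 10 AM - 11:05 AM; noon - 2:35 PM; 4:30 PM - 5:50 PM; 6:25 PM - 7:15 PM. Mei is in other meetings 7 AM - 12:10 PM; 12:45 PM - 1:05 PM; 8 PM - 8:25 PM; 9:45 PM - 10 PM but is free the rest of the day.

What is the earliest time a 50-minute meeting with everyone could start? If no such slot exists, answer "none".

Noa free: 07:10-14:30, 14:45-16:55, 17:20-19:00.
Leo free: 09:50-10:45, 11:50-13:50, 15:00-20:05.
Alice free: 10:00-11:05, 12:00-14:35, 16:30-17:50, 18:25-19:15.
Mei free: 12:10-12:45, 13:05-20:00, 20:25-21:45 (invert busy blocks within the working day).
Noa ∩ Leo: 09:50-10:45, 11:50-13:50, 15:00-16:55, 17:20-19:00.
Noa ∩ Leo ∩ Alice: 10:00-10:45, 12:00-13:50, 16:30-16:55, 17:20-17:50, 18:25-19:00.
Noa ∩ Leo ∩ Alice ∩ Mei: 12:10-12:45, 13:05-13:50, 16:30-16:55, 17:20-17:50, 18:25-19:00.
Those are the intersection windows.
No common window is at least 50 minutes long.

none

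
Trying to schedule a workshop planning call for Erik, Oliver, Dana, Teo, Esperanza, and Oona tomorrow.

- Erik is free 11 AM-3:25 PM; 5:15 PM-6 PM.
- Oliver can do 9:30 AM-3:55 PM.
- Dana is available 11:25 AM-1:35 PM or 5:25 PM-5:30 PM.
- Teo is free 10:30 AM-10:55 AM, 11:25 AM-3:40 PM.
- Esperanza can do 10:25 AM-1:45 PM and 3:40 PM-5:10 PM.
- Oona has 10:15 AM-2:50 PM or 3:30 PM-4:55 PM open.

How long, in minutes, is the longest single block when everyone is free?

Erik ∩ Oliver: 11:00-15:25.
Erik ∩ Oliver ∩ Dana: 11:25-13:35.
Erik ∩ Oliver ∩ Dana ∩ Teo: 11:25-13:35.
Erik ∩ Oliver ∩ Dana ∩ Teo ∩ Esperanza: 11:25-13:35.
Erik ∩ Oliver ∩ Dana ∩ Teo ∩ Esperanza ∩ Oona: 11:25-13:35.
Those are the intersection windows.
The longest is 11:25-13:35 at 130 minutes.

130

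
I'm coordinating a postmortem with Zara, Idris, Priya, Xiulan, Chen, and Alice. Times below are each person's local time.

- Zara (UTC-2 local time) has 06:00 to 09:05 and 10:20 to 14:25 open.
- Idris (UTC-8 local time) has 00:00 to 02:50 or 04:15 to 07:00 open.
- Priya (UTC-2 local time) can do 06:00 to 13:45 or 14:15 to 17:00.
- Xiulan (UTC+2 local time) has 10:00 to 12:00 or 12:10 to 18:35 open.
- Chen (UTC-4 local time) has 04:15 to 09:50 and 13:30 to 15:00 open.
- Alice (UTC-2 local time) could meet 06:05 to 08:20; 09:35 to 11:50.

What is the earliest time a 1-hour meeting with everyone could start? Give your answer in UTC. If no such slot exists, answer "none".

Zara in UTC: 08:00-11:05, 12:20-16:25 (add 2h to convert from UTC-2).
Idris in UTC: 08:00-10:50, 12:15-15:00 (add 8h to convert from UTC-8).
Priya in UTC: 08:00-15:45, 16:15-19:00 (add 2h to convert from UTC-2).
Xiulan in UTC: 08:00-10:00, 10:10-16:35 (subtract 2h to convert from UTC+2).
Chen in UTC: 08:15-13:50, 17:30-19:00 (add 4h to convert from UTC-4).
Alice in UTC: 08:05-10:20, 11:35-13:50 (add 2h to convert from UTC-2).
Zara ∩ Idris: 08:00-10:50, 12:20-15:00.
Zara ∩ Idris ∩ Priya: 08:00-10:50, 12:20-15:00.
Zara ∩ Idris ∩ Priya ∩ Xiulan: 08:00-10:00, 10:10-10:50, 12:20-15:00.
Zara ∩ Idris ∩ Priya ∩ Xiulan ∩ Chen: 08:15-10:00, 10:10-10:50, 12:20-13:50.
Zara ∩ Idris ∩ Priya ∩ Xiulan ∩ Chen ∩ Alice: 08:15-10:00, 10:10-10:20, 12:20-13:50.
The first common window of at least 60 minutes is 08:15-10:00, so the earliest start is 08:15.

08:15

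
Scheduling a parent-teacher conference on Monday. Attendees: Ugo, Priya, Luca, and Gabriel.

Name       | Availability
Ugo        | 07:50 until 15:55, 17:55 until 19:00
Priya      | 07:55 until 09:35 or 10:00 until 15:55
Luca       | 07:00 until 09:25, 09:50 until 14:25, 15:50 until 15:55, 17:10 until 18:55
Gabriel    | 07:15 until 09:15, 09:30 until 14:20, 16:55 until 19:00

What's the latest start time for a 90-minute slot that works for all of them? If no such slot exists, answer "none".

Ugo ∩ Priya: 07:55-09:35, 10:00-15:55.
Ugo ∩ Priya ∩ Luca: 07:55-09:25, 10:00-14:25, 15:50-15:55.
Ugo ∩ Priya ∩ Luca ∩ Gabriel: 07:55-09:15, 10:00-14:20.
Those are the intersection windows.
The last common window of at least 90 minutes is 10:00-14:20; a 90-minute meeting can start as late as 12:50 and still end by 14:20.

12:50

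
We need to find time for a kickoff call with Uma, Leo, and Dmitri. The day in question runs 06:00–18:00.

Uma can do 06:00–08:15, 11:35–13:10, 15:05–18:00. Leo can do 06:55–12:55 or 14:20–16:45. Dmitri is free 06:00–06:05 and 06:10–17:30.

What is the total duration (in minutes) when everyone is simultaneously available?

260

Uma ∩ Leo: 06:55-08:15, 11:35-12:55, 15:05-16:45.
Uma ∩ Leo ∩ Dmitri: 06:55-08:15, 11:35-12:55, 15:05-16:45.
Summing the common windows: 80 + 80 + 100 = 260 minutes.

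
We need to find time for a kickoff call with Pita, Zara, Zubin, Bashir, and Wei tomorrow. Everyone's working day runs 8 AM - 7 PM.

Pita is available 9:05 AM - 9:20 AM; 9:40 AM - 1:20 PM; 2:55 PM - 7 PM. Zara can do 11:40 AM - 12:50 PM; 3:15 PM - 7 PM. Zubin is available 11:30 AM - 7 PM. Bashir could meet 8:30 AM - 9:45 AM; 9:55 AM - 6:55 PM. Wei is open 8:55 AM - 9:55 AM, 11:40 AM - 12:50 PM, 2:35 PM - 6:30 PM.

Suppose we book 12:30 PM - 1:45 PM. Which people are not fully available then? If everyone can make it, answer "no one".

Pita: not fully free for 12:30-13:45. Zara: not fully free for 12:30-13:45. Zubin: free for 12:30-13:45. Bashir: free for 12:30-13:45. Wei: not fully free for 12:30-13:45.

Pita, Wei, Zara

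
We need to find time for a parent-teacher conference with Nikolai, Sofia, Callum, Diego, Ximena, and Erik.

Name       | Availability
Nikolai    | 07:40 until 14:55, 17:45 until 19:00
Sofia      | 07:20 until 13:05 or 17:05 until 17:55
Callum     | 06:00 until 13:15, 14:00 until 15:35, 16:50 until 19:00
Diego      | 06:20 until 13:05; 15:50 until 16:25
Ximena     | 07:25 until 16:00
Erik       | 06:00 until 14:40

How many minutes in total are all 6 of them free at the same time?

325

Nikolai ∩ Sofia: 07:40-13:05, 17:45-17:55.
Nikolai ∩ Sofia ∩ Callum: 07:40-13:05, 17:45-17:55.
Nikolai ∩ Sofia ∩ Callum ∩ Diego: 07:40-13:05.
Nikolai ∩ Sofia ∩ Callum ∩ Diego ∩ Ximena: 07:40-13:05.
Nikolai ∩ Sofia ∩ Callum ∩ Diego ∩ Ximena ∩ Erik: 07:40-13:05.
That's a single block of 325 minutes.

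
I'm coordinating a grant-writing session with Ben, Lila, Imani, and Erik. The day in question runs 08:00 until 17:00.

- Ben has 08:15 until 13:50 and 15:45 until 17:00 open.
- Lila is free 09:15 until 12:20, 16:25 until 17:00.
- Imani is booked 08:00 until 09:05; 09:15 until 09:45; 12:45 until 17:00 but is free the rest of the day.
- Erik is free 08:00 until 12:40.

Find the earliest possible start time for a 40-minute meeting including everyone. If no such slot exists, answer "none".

Ben free: 08:15-13:50, 15:45-17:00.
Lila free: 09:15-12:20, 16:25-17:00.
Imani free: 09:05-09:15, 09:45-12:45 (invert busy blocks within the working day).
Erik free: 08:00-12:40.
Ben ∩ Lila: 09:15-12:20, 16:25-17:00.
Ben ∩ Lila ∩ Imani: 09:45-12:20.
Ben ∩ Lila ∩ Imani ∩ Erik: 09:45-12:20.
So the common availability across everyone is 09:45-12:20.
The first common window of at least 40 minutes is 09:45-12:20, so the earliest start is 09:45.

09:45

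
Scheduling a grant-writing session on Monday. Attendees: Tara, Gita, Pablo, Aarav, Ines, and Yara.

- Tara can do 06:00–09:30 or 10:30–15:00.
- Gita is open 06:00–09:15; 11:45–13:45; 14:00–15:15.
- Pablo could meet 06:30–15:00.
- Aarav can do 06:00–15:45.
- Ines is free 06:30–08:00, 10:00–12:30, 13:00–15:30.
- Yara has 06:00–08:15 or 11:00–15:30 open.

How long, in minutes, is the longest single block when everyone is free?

90

Tara ∩ Gita: 06:00-09:15, 11:45-13:45, 14:00-15:00.
Tara ∩ Gita ∩ Pablo: 06:30-09:15, 11:45-13:45, 14:00-15:00.
Tara ∩ Gita ∩ Pablo ∩ Aarav: 06:30-09:15, 11:45-13:45, 14:00-15:00.
Tara ∩ Gita ∩ Pablo ∩ Aarav ∩ Ines: 06:30-08:00, 11:45-12:30, 13:00-13:45, 14:00-15:00.
Tara ∩ Gita ∩ Pablo ∩ Aarav ∩ Ines ∩ Yara: 06:30-08:00, 11:45-12:30, 13:00-13:45, 14:00-15:00.
The longest is 06:30-08:00 at 90 minutes.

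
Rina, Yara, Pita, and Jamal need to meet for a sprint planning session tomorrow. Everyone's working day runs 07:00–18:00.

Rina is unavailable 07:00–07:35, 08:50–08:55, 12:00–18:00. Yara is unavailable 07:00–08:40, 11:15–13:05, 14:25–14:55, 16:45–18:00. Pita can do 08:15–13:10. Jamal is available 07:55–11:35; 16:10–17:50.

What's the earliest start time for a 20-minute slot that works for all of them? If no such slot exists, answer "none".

08:55

Rina free: 07:35-08:50, 08:55-12:00 (invert busy blocks within the working day).
Yara free: 08:40-11:15, 13:05-14:25, 14:55-16:45 (invert busy blocks within the working day).
Pita free: 08:15-13:10.
Jamal free: 07:55-11:35, 16:10-17:50.
Rina ∩ Yara: 08:40-08:50, 08:55-11:15.
Rina ∩ Yara ∩ Pita: 08:40-08:50, 08:55-11:15.
Rina ∩ Yara ∩ Pita ∩ Jamal: 08:40-08:50, 08:55-11:15.
Those are the intersection windows.
The first common window of at least 20 minutes is 08:55-11:15, so the earliest start is 08:55.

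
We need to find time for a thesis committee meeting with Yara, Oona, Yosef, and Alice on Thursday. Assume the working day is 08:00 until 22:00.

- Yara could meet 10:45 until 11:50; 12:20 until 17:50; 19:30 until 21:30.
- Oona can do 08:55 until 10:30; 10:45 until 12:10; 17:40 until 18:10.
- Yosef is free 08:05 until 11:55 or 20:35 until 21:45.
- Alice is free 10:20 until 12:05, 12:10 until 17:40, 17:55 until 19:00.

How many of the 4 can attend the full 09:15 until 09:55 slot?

Oona and Yosef can make the full 09:15-09:55 slot — that's 2.

2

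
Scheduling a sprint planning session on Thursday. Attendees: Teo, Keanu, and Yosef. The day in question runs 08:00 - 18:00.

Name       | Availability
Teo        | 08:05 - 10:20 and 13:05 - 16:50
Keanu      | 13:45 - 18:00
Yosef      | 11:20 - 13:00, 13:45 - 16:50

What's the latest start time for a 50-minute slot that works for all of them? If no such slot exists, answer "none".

16:00

Teo ∩ Keanu: 13:45-16:50.
Teo ∩ Keanu ∩ Yosef: 13:45-16:50.
So the common availability across everyone is 13:45-16:50.
The last common window of at least 50 minutes is 13:45-16:50; a 50-minute meeting can start as late as 16:00 and still end by 16:50.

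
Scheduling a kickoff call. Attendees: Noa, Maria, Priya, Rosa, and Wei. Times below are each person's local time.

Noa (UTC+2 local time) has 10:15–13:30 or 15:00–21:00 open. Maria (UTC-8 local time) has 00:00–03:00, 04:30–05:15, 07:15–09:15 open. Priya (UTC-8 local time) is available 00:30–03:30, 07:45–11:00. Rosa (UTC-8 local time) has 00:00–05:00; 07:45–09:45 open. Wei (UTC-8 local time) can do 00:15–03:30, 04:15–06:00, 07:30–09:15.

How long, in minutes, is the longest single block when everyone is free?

Noa in UTC: 08:15-11:30, 13:00-19:00 (subtract 2h to convert from UTC+2).
Maria in UTC: 08:00-11:00, 12:30-13:15, 15:15-17:15 (add 8h to convert from UTC-8).
Priya in UTC: 08:30-11:30, 15:45-19:00 (add 8h to convert from UTC-8).
Rosa in UTC: 08:00-13:00, 15:45-17:45 (add 8h to convert from UTC-8).
Wei in UTC: 08:15-11:30, 12:15-14:00, 15:30-17:15 (add 8h to convert from UTC-8).
Noa ∩ Maria: 08:15-11:00, 13:00-13:15, 15:15-17:15.
Noa ∩ Maria ∩ Priya: 08:30-11:00, 15:45-17:15.
Noa ∩ Maria ∩ Priya ∩ Rosa: 08:30-11:00, 15:45-17:15.
Noa ∩ Maria ∩ Priya ∩ Rosa ∩ Wei: 08:30-11:00, 15:45-17:15.
The longest is 08:30-11:00 at 150 minutes.

150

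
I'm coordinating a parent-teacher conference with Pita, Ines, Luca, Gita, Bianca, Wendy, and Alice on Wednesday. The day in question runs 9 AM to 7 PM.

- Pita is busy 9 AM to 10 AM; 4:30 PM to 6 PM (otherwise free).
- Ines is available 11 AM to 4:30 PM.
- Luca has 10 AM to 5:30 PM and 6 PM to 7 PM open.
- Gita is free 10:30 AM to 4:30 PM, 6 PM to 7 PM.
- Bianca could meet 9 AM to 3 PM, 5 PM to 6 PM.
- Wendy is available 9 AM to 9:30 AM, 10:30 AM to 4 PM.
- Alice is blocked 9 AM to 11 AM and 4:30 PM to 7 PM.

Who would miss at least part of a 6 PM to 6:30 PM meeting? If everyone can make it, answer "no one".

Pita free: 10:00-16:30, 18:00-19:00 (invert busy blocks within the working day).
Ines free: 11:00-16:30.
Luca free: 10:00-17:30, 18:00-19:00.
Gita free: 10:30-16:30, 18:00-19:00.
Bianca free: 09:00-15:00, 17:00-18:00.
Wendy free: 09:00-09:30, 10:30-16:00.
Alice free: 11:00-16:30 (invert busy blocks within the working day).
Pita: free for 18:00-18:30. Ines: not fully free for 18:00-18:30. Luca: free for 18:00-18:30. Gita: free for 18:00-18:30. Bianca: not fully free for 18:00-18:30. Wendy: not fully free for 18:00-18:30. Alice: not fully free for 18:00-18:30.

Alice, Bianca, Ines, Wendy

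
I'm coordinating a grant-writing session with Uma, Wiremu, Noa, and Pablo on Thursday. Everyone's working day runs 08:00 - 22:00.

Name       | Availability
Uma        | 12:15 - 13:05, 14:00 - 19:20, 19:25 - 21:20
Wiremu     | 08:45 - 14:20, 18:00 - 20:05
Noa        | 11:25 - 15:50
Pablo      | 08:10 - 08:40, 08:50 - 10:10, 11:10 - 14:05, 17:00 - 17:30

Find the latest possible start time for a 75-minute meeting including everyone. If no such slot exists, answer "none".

Uma ∩ Wiremu: 12:15-13:05, 14:00-14:20, 18:00-19:20, 19:25-20:05.
Uma ∩ Wiremu ∩ Noa: 12:15-13:05, 14:00-14:20.
Uma ∩ Wiremu ∩ Noa ∩ Pablo: 12:15-13:05, 14:00-14:05.
Those are the intersection windows.
No common window is at least 75 minutes long.

none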